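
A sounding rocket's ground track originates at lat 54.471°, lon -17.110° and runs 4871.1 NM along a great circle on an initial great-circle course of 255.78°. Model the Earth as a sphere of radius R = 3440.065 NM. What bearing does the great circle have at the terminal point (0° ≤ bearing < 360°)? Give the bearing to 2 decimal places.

Central angle δ = d/R = 1.415991 rad.
Start latitude φ₁ = 0.950698 rad; initial bearing θ = 4.464203 rad.
Applying the spherical law of cosines for sides, sin φ₂ = sin φ₁ cos δ + cos φ₁ sin δ cos θ = -0.015560, so φ₂ = -0.892°.
Then Δλ = atan2(-0.556573, 0.166851) = -1.279539 rad, from sin θ sin δ cos φ₁ over cos δ − sin φ₁ sin φ₂.
λ₂ = -17.110° + -73.312° = -90.422°.
The forward bearing on arrival equals the back-azimuth from the destination plus 180°.
Back-azimuth from P₂ (-0.89°, -90.42°) to P₁ (54.47°, -17.11°), with Δλ' = λ₁ − λ₂ = 73.31°: atan2( sin Δλ' cos φ₁ , cos φ₂ sin φ₁ − sin φ₂ cos φ₁ cos Δλ' ) = 34.29°.
Final bearing = (34.29° + 180°) mod 360° = 214.29°.

final bearing 214.29°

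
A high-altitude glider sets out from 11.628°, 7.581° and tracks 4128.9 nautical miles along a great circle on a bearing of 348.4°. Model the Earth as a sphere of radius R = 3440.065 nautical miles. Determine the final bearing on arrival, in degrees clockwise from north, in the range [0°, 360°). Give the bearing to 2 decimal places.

final bearing 309.02°

Central angle δ = d/R = 1.200239 rad.
Start latitude φ₁ = 0.202947 rad; initial bearing θ = 6.080727 rad.
Destination latitude: φ₂ = arcsin( sin φ₁ cos δ + cos φ₁ sin δ cos θ ) = arcsin(0.967339) = 75.316°.
Then Δλ = atan2(-0.183583, 0.167162) = -0.832183 rad, from sin θ sin δ cos φ₁ over cos δ − sin φ₁ sin φ₂.
Hence λ₂ = 7.581° + -47.681° = -40.100°.
The forward bearing on arrival equals the back-azimuth from the destination plus 180°.
Back-azimuth from P₂ (75.32°, -40.10°) to P₁ (11.63°, 7.58°), with Δλ' = λ₁ − λ₂ = 47.68°: atan2( sin Δλ' cos φ₁ , cos φ₂ sin φ₁ − sin φ₂ cos φ₁ cos Δλ' ) = 129.02°.
Final bearing = (129.02° + 180°) mod 360° = 309.02°.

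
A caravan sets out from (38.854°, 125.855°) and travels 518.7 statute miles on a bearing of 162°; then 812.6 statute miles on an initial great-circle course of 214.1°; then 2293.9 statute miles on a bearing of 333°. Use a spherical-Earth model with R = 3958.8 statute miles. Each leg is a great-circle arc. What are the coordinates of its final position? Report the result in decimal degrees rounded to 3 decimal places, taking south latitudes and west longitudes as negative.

Apply the spherical direct solution leg by leg, carrying full precision between legs.
Leg 1: from (38.854°, 125.855°), δ = 518.7/3958.8 = 0.131025 rad, θ = 162° → φ = 31.682°, λ = 128.574°.
Leg 2: from (31.682°, 128.574°), δ = 812.6/3958.8 = 0.205264 rad, θ = 214.1° → φ = 21.749°, λ = 121.507°.
Leg 3: from (21.749°, 121.507°), δ = 2293.9/3958.8 = 0.579443 rad, θ = 333° → φ = 49.748°, λ = 98.881°.

latitude 49.748°, longitude 98.881°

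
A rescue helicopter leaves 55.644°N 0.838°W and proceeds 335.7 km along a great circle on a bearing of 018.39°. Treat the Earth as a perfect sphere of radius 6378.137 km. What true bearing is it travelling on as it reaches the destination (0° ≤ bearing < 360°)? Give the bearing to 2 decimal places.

final bearing 19.92°

The arc subtends δ = 335.7/6378.137 = 0.052633 rad at the centre.
Converting: φ₁ = 0.971171 rad, θ = 0.320966 rad.
sin φ₂ = sin φ₁ cos δ + cos φ₁ sin δ cos θ = (0.825547)(0.998615) + (0.564333)(0.052609)(0.948931) = 0.852577
φ₂ = asin(0.852577) = 1.020896 rad = 58.493°.
Then Δλ = atan2(0.009366, 0.294773) = 0.031764 rad, from sin θ sin δ cos φ₁ over cos δ − sin φ₁ sin φ₂.
λ₂ = λ₁ + Δλ = 0.982°.
The forward bearing on arrival equals the back-azimuth from the destination plus 180°.
Back-azimuth from P₂ (58.49°, 0.98°) to P₁ (55.64°, -0.84°), with Δλ' = λ₁ − λ₂ = -1.82°: atan2( sin Δλ' cos φ₁ , cos φ₂ sin φ₁ − sin φ₂ cos φ₁ cos Δλ' ) = 199.92°.
Final bearing = (199.92° + 180°) mod 360° = 19.92°.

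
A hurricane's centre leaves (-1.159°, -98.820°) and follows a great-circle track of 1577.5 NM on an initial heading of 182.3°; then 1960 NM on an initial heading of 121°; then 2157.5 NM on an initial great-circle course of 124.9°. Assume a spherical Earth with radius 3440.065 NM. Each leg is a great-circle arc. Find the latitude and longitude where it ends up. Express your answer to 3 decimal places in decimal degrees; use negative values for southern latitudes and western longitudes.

Apply the spherical direct solution leg by leg, carrying full precision between legs.
Leg 1: from (-1.159°, -98.820°), δ = 1577.5/3440.065 = 0.458567 rad, θ = 182.3° → φ = -27.410°, λ = -99.967°.
Leg 2: from (-27.410°, -99.967°), δ = 1960/3440.065 = 0.569757 rad, θ = 121° → φ = -39.366°, λ = -63.235°.
Leg 3: from (-39.366°, -63.235°), δ = 2157.5/3440.065 = 0.627168 rad, θ = 124.9° → φ = -50.637°, λ = -13.868°.

latitude -50.637°, longitude -13.868°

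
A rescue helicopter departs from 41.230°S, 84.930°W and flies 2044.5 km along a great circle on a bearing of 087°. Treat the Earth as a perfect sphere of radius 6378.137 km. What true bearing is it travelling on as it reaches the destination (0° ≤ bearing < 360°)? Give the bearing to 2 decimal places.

Central angle δ = d/R = 0.320548 rad.
Converting: φ₁ = -0.719599 rad, θ = 1.518436 rad.
sin φ₂ = sin φ₁ cos δ + cos φ₁ sin δ cos θ = (-0.659083)(0.949063) + (0.752070)(0.315087)(0.052336) = -0.613110
φ₂ = asin(-0.613110) = -0.659991 rad = -37.815°.
For the longitude increment, Δλ = atan2( sin θ sin δ cos φ₁, cos δ − sin φ₁ sin φ₂ ) = atan2(0.236643, 0.544973) = 23.472°.
Hence λ₂ = -84.930° + 23.472° = -61.458°.
The forward bearing on arrival equals the back-azimuth from the destination plus 180°.
Back-azimuth from P₂ (-37.81°, -61.46°) to P₁ (-41.23°, -84.93°), with Δλ' = λ₁ − λ₂ = -23.47°: atan2( sin Δλ' cos φ₁ , cos φ₂ sin φ₁ − sin φ₂ cos φ₁ cos Δλ' ) = 251.93°.
Final bearing = (251.93° + 180°) mod 360° = 71.93°.

final bearing 71.93°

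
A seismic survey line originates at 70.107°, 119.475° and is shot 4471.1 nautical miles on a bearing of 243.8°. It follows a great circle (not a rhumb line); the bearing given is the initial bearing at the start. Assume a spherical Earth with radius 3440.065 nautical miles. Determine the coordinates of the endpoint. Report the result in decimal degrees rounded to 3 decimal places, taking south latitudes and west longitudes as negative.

latitude 6.145°, longitude 59.076°

The arc subtends δ = 4471.1/3440.065 = 1.299714 rad at the centre.
Converting: φ₁ = 1.223598 rad, θ = 4.255113 rad.
Destination latitude: φ₂ = arcsin( sin φ₁ cos δ + cos φ₁ sin δ cos θ ) = arcsin(0.107054) = 6.145°.
Δλ = atan2( sin θ sin δ cos φ₁ , cos δ − sin φ₁ sin φ₂ ) = atan2(-0.294156, 0.167109) = -1.054166 rad = -60.399°.
Hence λ₂ = 119.475° + -60.399° = 59.076°.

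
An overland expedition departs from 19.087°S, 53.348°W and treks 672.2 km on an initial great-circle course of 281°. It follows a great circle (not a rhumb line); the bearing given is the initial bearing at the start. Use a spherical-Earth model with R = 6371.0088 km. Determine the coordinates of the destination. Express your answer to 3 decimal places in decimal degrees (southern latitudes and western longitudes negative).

δ = 672.2/6371.0088 = 0.105509 rad (6.0452°).
With φ₁ = -19.087° = -0.333131 rad and θ = 281° = 4.904375 rad:
Destination latitude: φ₂ = arcsin( sin φ₁ cos δ + cos φ₁ sin δ cos θ ) = arcsin(-0.306195) = -17.830°.
For the longitude increment, Δλ = atan2( sin θ sin δ cos φ₁, cos δ − sin φ₁ sin φ₂ ) = atan2(-0.097695, 0.894312) = -6.234°.
λ₂ = -53.348° + -6.234° = -59.582°.

latitude -17.830°, longitude -59.582°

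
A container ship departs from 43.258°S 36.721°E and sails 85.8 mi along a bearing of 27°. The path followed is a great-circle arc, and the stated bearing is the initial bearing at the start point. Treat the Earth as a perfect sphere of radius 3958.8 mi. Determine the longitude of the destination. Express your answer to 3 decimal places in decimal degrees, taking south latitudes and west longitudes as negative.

longitude 37.481°

Central angle δ = d/R = 0.021673 rad.
Converting: φ₁ = -0.754995 rad, θ = 0.471239 rad.
sin φ₂ = sin φ₁ cos δ + cos φ₁ sin δ cos θ = (-0.685285)(0.999765) + (0.728275)(0.021672)(0.891007) = -0.671061
φ₂ = asin(-0.671061) = -0.735639 rad = -42.149°.
Then Δλ = atan2(0.007165, 0.539897) = 0.013271 rad, from sin θ sin δ cos φ₁ over cos δ − sin φ₁ sin φ₂.
Hence λ₂ = 36.721° + 0.760° = 37.481°.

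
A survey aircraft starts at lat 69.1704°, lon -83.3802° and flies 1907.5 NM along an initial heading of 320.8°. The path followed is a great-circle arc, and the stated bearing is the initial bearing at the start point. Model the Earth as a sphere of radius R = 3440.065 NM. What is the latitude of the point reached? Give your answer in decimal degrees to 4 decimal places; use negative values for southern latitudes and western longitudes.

latitude 69.9993°

Central angle δ = d/R = 0.554495 rad.
With φ₁ = 69.1704° = 1.207251 rad and θ = 320.8° = 5.599016 rad:
Applying the spherical law of cosines for sides, sin φ₂ = sin φ₁ cos δ + cos φ₁ sin δ cos θ = 0.939689, so φ₂ = 69.9993°.
For the longitude increment, Δλ = atan2( sin θ sin δ cos φ₁, cos δ − sin φ₁ sin φ₂ ) = atan2(-0.118331, -0.028106) = -103.3615°.
λ₂ = -83.3802° + -103.3615° = -186.7417°, normalized to (−180°, 180°] → 173.2583°.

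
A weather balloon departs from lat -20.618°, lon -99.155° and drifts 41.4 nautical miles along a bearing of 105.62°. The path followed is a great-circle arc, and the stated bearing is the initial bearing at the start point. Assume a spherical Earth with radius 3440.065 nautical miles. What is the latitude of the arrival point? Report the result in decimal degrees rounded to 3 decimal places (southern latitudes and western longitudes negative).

latitude -20.802°

Central angle δ = d/R = 0.012035 rad.
Start latitude φ₁ = -0.359852 rad; initial bearing θ = 1.843417 rad.
Applying the spherical law of cosines for sides, sin φ₂ = sin φ₁ cos δ + cos φ₁ sin δ cos θ = -0.355143, so φ₂ = -20.802°.
Then Δλ = atan2(0.010848, 0.874869) = 0.012398 rad, from sin θ sin δ cos φ₁ over cos δ − sin φ₁ sin φ₂.
Hence λ₂ = -99.155° + 0.710° = -98.445°.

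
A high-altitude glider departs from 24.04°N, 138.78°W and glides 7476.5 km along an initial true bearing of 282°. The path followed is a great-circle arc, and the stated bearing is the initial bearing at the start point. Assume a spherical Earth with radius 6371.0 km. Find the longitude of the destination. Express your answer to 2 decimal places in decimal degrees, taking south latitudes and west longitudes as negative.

longitude 148.19°

Central angle δ = d/R = 1.173521 rad.
Start latitude φ₁ = 0.419577 rad; initial bearing θ = 4.921828 rad.
Destination latitude: φ₂ = arcsin( sin φ₁ cos δ + cos φ₁ sin δ cos θ ) = arcsin(0.332706) = 19.43°.
Δλ = atan2( sin θ sin δ cos φ₁ , cos δ − sin φ₁ sin φ₂ ) = atan2(-0.823732, 0.251372) = -1.274611 rad = -73.03°.
λ₂ = -138.78° + -73.03° = -211.81°, normalized to (−180°, 180°] → 148.19°.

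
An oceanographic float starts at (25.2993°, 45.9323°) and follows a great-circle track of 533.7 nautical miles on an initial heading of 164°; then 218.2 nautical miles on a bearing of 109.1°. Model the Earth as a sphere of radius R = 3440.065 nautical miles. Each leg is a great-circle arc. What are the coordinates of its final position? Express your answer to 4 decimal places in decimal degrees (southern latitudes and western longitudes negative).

Apply the spherical direct solution leg by leg, carrying full precision between legs.
Leg 1: from (25.2993°, 45.9323°), δ = 533.7/3440.065 = 0.155142 rad, θ = 164° → φ = 16.7338°, λ = 48.4814°.
Leg 2: from (16.7338°, 48.4814°), δ = 218.2/3440.065 = 0.063429 rad, θ = 109.1° → φ = 15.5146°, λ = 52.0453°.

latitude 15.5146°, longitude 52.0453°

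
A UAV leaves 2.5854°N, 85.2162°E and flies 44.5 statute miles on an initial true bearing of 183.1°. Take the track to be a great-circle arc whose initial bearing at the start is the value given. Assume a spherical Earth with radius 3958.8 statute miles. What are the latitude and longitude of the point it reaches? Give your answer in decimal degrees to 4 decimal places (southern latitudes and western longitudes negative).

latitude 1.9423°, longitude 85.1814°

Angular distance δ = d/R = 44.5 / 3958.8 = 0.011241 rad.
Converting: φ₁ = 0.045124 rad, θ = 3.195698 rad.
sin φ₂ = sin φ₁ cos δ + cos φ₁ sin δ cos θ = (0.045108)(0.999937) + (0.998982)(0.011241)(-0.998537) = 0.033893
φ₂ = asin(0.033893) = 0.033899 rad = 1.9423°.
Δλ = atan2( sin θ sin δ cos φ₁ , cos δ − sin φ₁ sin φ₂ ) = atan2(-0.000607, 0.998408) = -0.000608 rad = -0.0348°.
λ₂ = 85.2162° + -0.0348° = 85.1814°.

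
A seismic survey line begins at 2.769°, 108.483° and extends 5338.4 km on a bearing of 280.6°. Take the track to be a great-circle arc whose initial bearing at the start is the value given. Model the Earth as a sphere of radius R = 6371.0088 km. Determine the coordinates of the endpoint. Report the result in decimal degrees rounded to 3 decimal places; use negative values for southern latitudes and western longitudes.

δ = 5338.4/6371.0088 = 0.837921 rad (48.0093°).
Start latitude φ₁ = 0.048328 rad; initial bearing θ = 4.897394 rad.
sin φ₂ = sin φ₁ cos δ + cos φ₁ sin δ cos θ = (0.048309)(0.669010) + (0.998832)(0.743254)(0.183951) = 0.168882
φ₂ = asin(0.168882) = 0.169696 rad = 9.723°.
Δλ = atan2( sin θ sin δ cos φ₁ , cos δ − sin φ₁ sin φ₂ ) = atan2(-0.729717, 0.660851) = -0.834881 rad = -47.835°.
Hence λ₂ = 108.483° + -47.835° = 60.648°.

latitude 9.723°, longitude 60.648°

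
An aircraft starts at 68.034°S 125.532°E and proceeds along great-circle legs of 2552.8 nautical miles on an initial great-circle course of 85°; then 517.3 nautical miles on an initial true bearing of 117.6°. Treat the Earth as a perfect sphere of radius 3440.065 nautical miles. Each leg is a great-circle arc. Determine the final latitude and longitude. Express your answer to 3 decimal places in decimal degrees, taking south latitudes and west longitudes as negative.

latitude -44.919°, longitude -159.797°

Apply the spherical direct solution leg by leg, carrying full precision between legs.
Leg 1: from (-68.034°, 125.532°), δ = 2552.8/3440.065 = 0.742079 rad, θ = 85° → φ = -41.416°, λ = -170.603°.
Leg 2: from (-41.416°, -170.603°), δ = 517.3/3440.065 = 0.150375 rad, θ = 117.6° → φ = -44.919°, λ = -159.797°.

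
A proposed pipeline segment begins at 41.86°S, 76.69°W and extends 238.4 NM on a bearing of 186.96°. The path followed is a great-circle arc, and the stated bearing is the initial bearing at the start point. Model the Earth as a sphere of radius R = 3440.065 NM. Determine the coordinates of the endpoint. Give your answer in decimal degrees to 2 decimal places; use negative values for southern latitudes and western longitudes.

latitude -45.80°, longitude -77.38°

The arc subtends δ = 238.4/3440.065 = 0.069301 rad at the centre.
Start latitude φ₁ = -0.730595 rad; initial bearing θ = 3.263068 rad.
Destination latitude: φ₂ = arcsin( sin φ₁ cos δ + cos φ₁ sin δ cos θ ) = arcsin(-0.716903) = -45.80°.
Then Δλ = atan2(-0.006249, 0.519201) = -0.012036 rad, from sin θ sin δ cos φ₁ over cos δ − sin φ₁ sin φ₂.
λ₂ = -76.69° + -0.69° = -77.38°.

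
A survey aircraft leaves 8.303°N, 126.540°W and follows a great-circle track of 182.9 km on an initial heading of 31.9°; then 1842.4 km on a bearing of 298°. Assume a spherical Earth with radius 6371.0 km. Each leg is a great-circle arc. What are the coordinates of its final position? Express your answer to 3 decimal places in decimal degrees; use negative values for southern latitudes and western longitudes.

Apply the spherical direct solution leg by leg, carrying full precision between legs.
Leg 1: from (8.303°, -126.540°), δ = 182.9/6371 = 0.028708 rad, θ = 31.9° → φ = 9.698°, λ = -125.658°.
Leg 2: from (9.698°, -125.658°), δ = 1842.4/6371 = 0.289185 rad, θ = 298° → φ = 17.064°, λ = -140.929°.

latitude 17.064°, longitude -140.929°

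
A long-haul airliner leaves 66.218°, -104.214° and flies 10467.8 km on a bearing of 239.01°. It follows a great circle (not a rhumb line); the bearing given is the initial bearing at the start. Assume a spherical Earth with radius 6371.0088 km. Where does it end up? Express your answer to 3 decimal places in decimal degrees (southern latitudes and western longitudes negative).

Central angle δ = d/R = 1.643036 rad.
Start latitude φ₁ = 1.155722 rad; initial bearing θ = 4.171511 rad.
sin φ₂ = sin φ₁ cos δ + cos φ₁ sin δ cos θ = (0.915086)(-0.072177) + (0.403258)(0.997392)(-0.514888) = -0.273140
φ₂ = asin(-0.273140) = -0.276655 rad = -15.851°.
Then Δλ = atan2(-0.344794, 0.177769) = -1.094762 rad, from sin θ sin δ cos φ₁ over cos δ − sin φ₁ sin φ₂.
Hence λ₂ = -104.214° + -62.725° = -166.939°.

latitude -15.851°, longitude -166.939°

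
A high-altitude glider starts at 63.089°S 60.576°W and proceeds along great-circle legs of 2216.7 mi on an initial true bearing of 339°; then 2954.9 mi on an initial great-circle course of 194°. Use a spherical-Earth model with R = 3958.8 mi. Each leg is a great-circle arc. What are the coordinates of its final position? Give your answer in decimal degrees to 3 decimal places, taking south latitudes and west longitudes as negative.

Apply the spherical direct solution leg by leg, carrying full precision between legs.
Leg 1: from (-63.089°, -60.576°), δ = 2216.7/3958.8 = 0.559942 rad, θ = 339° → φ = -32.080°, λ = -73.558°.
Leg 2: from (-32.080°, -73.558°), δ = 2954.9/3958.8 = 0.746413 rad, θ = 194° → φ = -71.467°, λ = -104.676°.

latitude -71.467°, longitude -104.676°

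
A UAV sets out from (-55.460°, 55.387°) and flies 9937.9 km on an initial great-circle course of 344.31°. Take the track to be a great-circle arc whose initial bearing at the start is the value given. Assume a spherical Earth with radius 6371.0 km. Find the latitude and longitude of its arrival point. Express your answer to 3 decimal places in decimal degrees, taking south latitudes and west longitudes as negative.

latitude 32.467°, longitude 36.693°

Central angle δ = d/R = 1.559865 rad.
Converting: φ₁ = -0.967960 rad, θ = 6.009343 rad.
Applying the spherical law of cosines for sides, sin φ₂ = sin φ₁ cos δ + cos φ₁ sin δ cos θ = 0.536818, so φ₂ = 32.467°.
Δλ = atan2( sin θ sin δ cos φ₁ , cos δ − sin φ₁ sin φ₂ ) = atan2(-0.153321, 0.453125) = -0.326271 rad = -18.694°.
Hence λ₂ = 55.387° + -18.694° = 36.693°.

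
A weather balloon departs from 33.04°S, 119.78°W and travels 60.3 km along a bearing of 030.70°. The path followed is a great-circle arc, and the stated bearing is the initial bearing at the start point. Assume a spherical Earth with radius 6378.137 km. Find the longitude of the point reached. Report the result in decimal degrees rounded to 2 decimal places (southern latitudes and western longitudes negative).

Angular distance δ = d/R = 60.3 / 6378.137 = 0.009454 rad.
Converting: φ₁ = -0.576657 rad, θ = 0.535816 rad.
Destination latitude: φ₂ = arcsin( sin φ₁ cos δ + cos φ₁ sin δ cos θ ) = arcsin(-0.538386) = -32.57°.
Δλ = atan2( sin θ sin δ cos φ₁ , cos δ − sin φ₁ sin φ₂ ) = atan2(0.004046, 0.706414) = 0.005728 rad = 0.33°.
λ₂ = -119.78° + 0.33° = -119.45°.

longitude -119.45°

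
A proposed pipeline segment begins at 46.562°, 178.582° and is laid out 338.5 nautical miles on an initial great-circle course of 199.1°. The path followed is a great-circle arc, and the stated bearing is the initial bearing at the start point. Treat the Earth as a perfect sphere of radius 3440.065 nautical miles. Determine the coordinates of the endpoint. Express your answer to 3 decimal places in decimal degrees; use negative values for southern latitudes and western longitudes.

latitude 41.207°, longitude 176.133°

Central angle δ = d/R = 0.098399 rad.
Start latitude φ₁ = 0.812660 rad; initial bearing θ = 3.474951 rad.
Destination latitude: φ₂ = arcsin( sin φ₁ cos δ + cos φ₁ sin δ cos θ ) = arcsin(0.658778) = 41.207°.
Δλ = atan2( sin θ sin δ cos φ₁ , cos δ − sin φ₁ sin φ₂ ) = atan2(-0.022103, 0.516812) = -0.042741 rad = -2.449°.
λ₂ = λ₁ + Δλ = 176.133°.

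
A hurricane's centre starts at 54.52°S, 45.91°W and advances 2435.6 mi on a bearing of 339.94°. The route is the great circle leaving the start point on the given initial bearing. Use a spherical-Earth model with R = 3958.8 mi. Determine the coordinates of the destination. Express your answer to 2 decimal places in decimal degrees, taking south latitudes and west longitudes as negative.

latitude -20.51°, longitude -58.11°

Central angle δ = d/R = 0.615237 rad.
With φ₁ = -54.52° = -0.951554 rad and θ = 339.94° = 5.933072 rad:
Applying the spherical law of cosines for sides, sin φ₂ = sin φ₁ cos δ + cos φ₁ sin δ cos θ = -0.350335, so φ₂ = -20.51°.
Then Δλ = atan2(-0.114903, 0.531353) = -0.212967 rad, from sin θ sin δ cos φ₁ over cos δ − sin φ₁ sin φ₂.
λ₂ = -45.91° + -12.20° = -58.11°.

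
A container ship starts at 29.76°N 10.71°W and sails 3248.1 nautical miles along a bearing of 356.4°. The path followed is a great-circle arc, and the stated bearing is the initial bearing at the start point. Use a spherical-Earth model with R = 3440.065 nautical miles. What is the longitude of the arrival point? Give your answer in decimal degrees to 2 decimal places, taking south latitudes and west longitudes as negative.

The arc subtends δ = 3248.1/3440.065 = 0.944197 rad at the centre.
With φ₁ = 29.76° = 0.519410 rad and θ = 356.4° = 6.220353 rad:
sin φ₂ = sin φ₁ cos δ + cos φ₁ sin δ cos θ = (0.496368)(0.586393) + (0.868112)(0.810026)(0.998027) = 0.992873
φ₂ = asin(0.992873) = 1.451337 rad = 83.16°.
For the longitude increment, Δλ = atan2( sin θ sin δ cos φ₁, cos δ − sin φ₁ sin φ₂ ) = atan2(-0.044154, 0.093563) = -25.26°.
Hence λ₂ = -10.71° + -25.26° = -35.97°.

longitude -35.97°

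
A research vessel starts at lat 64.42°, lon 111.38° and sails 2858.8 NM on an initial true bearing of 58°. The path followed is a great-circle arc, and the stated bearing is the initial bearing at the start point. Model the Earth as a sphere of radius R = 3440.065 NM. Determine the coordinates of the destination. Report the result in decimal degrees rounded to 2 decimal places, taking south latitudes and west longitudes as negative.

Central angle δ = d/R = 0.831031 rad.
With φ₁ = 64.42° = 1.124341 rad and θ = 58° = 1.012291 rad:
Applying the spherical law of cosines for sides, sin φ₂ = sin φ₁ cos δ + cos φ₁ sin δ cos θ = 0.777041, so φ₂ = 50.99°.
For the longitude increment, Δλ = atan2( sin θ sin δ cos φ₁, cos δ − sin φ₁ sin φ₂ ) = atan2(0.270457, -0.026763) = 95.65°.
λ₂ = 111.38° + 95.65° = 207.03°, normalized to (−180°, 180°] → -152.97°.

latitude 50.99°, longitude -152.97°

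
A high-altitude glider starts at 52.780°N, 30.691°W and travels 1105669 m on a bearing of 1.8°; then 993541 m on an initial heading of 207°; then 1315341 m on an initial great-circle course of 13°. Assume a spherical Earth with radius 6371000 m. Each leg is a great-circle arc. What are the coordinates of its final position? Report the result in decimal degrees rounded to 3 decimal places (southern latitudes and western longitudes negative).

latitude 65.938°, longitude -30.500°

Apply the spherical direct solution leg by leg, carrying full precision between legs.
Leg 1: from (52.780°, -30.691°), δ = 1105669/6371000 = 0.173547 rad, θ = 1.8° → φ = 62.717°, λ = -30.013°.
Leg 2: from (62.717°, -30.013°), δ = 993541/6371000 = 0.155947 rad, θ = 207° → φ = 54.541°, λ = -36.994°.
Leg 3: from (54.541°, -36.994°), δ = 1315341/6371000 = 0.206458 rad, θ = 13° → φ = 65.938°, λ = -30.500°.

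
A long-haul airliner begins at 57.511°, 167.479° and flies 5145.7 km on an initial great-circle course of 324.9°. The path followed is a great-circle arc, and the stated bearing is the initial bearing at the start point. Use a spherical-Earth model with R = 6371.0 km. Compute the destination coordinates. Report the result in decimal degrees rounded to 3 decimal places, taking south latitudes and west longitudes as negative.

Central angle δ = d/R = 0.807675 rad.
Start latitude φ₁ = 1.003756 rad; initial bearing θ = 5.670575 rad.
Destination latitude: φ₂ = arcsin( sin φ₁ cos δ + cos φ₁ sin δ cos θ ) = arcsin(0.900596) = 64.237°.
Then Δλ = atan2(-0.223206, -0.068468) = -1.868432 rad, from sin θ sin δ cos φ₁ over cos δ − sin φ₁ sin φ₂.
λ₂ = λ₁ + Δλ = 60.426°.

latitude 64.237°, longitude 60.426°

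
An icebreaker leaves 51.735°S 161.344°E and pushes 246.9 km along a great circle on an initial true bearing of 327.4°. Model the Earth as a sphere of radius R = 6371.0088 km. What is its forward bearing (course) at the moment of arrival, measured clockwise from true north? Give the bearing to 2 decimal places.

final bearing 328.84°

Central angle δ = d/R = 0.038754 rad.
Start latitude φ₁ = -0.902946 rad; initial bearing θ = 5.714208 rad.
Destination latitude: φ₂ = arcsin( sin φ₁ cos δ + cos φ₁ sin δ cos θ ) = arcsin(-0.764351) = -49.849°.
For the longitude increment, Δλ = atan2( sin θ sin δ cos φ₁, cos δ − sin φ₁ sin φ₂ ) = atan2(-0.012927, 0.399115) = -1.855°.
λ₂ = λ₁ + Δλ = 159.489°.
The forward bearing on arrival equals the back-azimuth from the destination plus 180°.
Back-azimuth from P₂ (-49.85°, 159.49°) to P₁ (-51.73°, 161.34°), with Δλ' = λ₁ − λ₂ = 1.86°: atan2( sin Δλ' cos φ₁ , cos φ₂ sin φ₁ − sin φ₂ cos φ₁ cos Δλ' ) = 148.84°.
Final bearing = (148.84° + 180°) mod 360° = 328.84°.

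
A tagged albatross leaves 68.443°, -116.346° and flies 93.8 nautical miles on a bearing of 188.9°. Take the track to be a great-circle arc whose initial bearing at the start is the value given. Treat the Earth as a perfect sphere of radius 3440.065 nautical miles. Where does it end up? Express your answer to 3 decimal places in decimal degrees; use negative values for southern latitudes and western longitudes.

δ = 93.8/3440.065 = 0.027267 rad (1.5623°).
Converting: φ₁ = 1.194556 rad, θ = 3.296927 rad.
Applying the spherical law of cosines for sides, sin φ₂ = sin φ₁ cos δ + cos φ₁ sin δ cos θ = 0.919810, so φ₂ = 66.898°.
Then Δλ = atan2(-0.001550, 0.144157) = -0.010750 rad, from sin θ sin δ cos φ₁ over cos δ − sin φ₁ sin φ₂.
λ₂ = -116.346° + -0.616° = -116.962°.

latitude 66.898°, longitude -116.962°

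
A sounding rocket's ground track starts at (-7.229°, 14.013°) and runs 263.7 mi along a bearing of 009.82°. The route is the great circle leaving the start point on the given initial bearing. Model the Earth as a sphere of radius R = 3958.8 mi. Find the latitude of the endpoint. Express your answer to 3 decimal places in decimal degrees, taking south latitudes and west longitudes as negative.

latitude -3.468°

δ = 263.7/3958.8 = 0.066611 rad (3.8165°).
With φ₁ = -7.229° = -0.126170 rad and θ = 9.82° = 0.171391 rad:
Applying the spherical law of cosines for sides, sin φ₂ = sin φ₁ cos δ + cos φ₁ sin δ cos θ = -0.060491, so φ₂ = -3.468°.
For the longitude increment, Δλ = atan2( sin θ sin δ cos φ₁, cos δ − sin φ₁ sin φ₂ ) = atan2(0.011262, 0.990170) = 0.652°.
Hence λ₂ = 14.013° + 0.652° = 14.665°.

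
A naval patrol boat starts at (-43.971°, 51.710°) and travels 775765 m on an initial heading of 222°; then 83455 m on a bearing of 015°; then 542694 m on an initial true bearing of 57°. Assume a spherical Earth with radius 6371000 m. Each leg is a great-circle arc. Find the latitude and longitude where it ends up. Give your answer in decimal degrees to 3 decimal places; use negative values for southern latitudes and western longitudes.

Apply the spherical direct solution leg by leg, carrying full precision between legs.
Leg 1: from (-43.971°, 51.710°), δ = 775765/6371000 = 0.121765 rad, θ = 222° → φ = -48.948°, λ = 44.601°.
Leg 2: from (-48.948°, 44.601°), δ = 83455/6371000 = 0.013099 rad, θ = 15° → φ = -48.223°, λ = 44.893°.
Leg 3: from (-48.223°, 44.893°), δ = 542694/6371000 = 0.085182 rad, θ = 57° → φ = -45.412°, λ = 50.726°.

latitude -45.412°, longitude 50.726°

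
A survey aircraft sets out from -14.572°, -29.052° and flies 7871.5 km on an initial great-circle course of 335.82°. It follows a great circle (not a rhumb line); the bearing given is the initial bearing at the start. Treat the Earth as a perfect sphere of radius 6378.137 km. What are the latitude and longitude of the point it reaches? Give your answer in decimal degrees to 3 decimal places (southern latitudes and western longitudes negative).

The arc subtends δ = 7871.5/6378.137 = 1.234138 rad at the centre.
Start latitude φ₁ = -0.254329 rad; initial bearing θ = 5.861165 rad.
Applying the spherical law of cosines for sides, sin φ₂ = sin φ₁ cos δ + cos φ₁ sin δ cos θ = 0.750243, so φ₂ = 48.611°.
Δλ = atan2( sin θ sin δ cos φ₁ , cos δ − sin φ₁ sin φ₂ ) = atan2(-0.374175, 0.519093) = -0.624565 rad = -35.785°.
Hence λ₂ = -29.052° + -35.785° = -64.837°.

latitude 48.611°, longitude -64.837°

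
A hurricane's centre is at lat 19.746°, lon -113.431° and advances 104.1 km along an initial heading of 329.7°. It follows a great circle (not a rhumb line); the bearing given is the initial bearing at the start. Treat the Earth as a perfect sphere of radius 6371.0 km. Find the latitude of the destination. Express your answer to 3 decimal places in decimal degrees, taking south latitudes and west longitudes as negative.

latitude 20.554°

The arc subtends δ = 104.1/6371 = 0.016340 rad at the centre.
With φ₁ = 19.746° = 0.344633 rad and θ = 329.7° = 5.754351 rad:
sin φ₂ = sin φ₁ cos δ + cos φ₁ sin δ cos θ = (0.337851)(0.999867) + (0.941200)(0.016339)(0.863396) = 0.351083
φ₂ = asin(0.351083) = 0.358728 rad = 20.554°.
For the longitude increment, Δλ = atan2( sin θ sin δ cos φ₁, cos δ − sin φ₁ sin φ₂ ) = atan2(-0.007759, 0.881253) = -0.504°.
Hence λ₂ = -113.431° + -0.504° = -113.935°.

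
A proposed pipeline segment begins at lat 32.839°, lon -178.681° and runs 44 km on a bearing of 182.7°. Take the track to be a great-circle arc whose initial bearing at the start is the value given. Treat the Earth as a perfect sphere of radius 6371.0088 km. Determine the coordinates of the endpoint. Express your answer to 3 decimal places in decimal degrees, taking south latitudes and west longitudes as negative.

Central angle δ = d/R = 0.006906 rad.
Start latitude φ₁ = 0.573149 rad; initial bearing θ = 3.188717 rad.
Destination latitude: φ₂ = arcsin( sin φ₁ cos δ + cos φ₁ sin δ cos θ ) = arcsin(0.536471) = 32.444°.
Then Δλ = atan2(-0.000273, 0.709058) = -0.000385 rad, from sin θ sin δ cos φ₁ over cos δ − sin φ₁ sin φ₂.
λ₂ = λ₁ + Δλ = -178.703°.

latitude 32.444°, longitude -178.703°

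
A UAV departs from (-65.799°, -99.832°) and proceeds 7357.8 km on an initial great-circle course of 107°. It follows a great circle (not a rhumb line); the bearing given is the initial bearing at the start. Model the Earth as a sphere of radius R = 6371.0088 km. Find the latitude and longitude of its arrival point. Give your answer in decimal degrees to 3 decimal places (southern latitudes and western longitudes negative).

latitude -28.565°, longitude -4.716°

δ = 7357.8/6371.0088 = 1.154888 rad (66.1702°).
With φ₁ = -65.799° = -1.148409 rad and θ = 107° = 1.867502 rad:
sin φ₂ = sin φ₁ cos δ + cos φ₁ sin δ cos θ = (-0.912113)(0.404021) + (0.409939)(0.914750)(-0.292372) = -0.478150
φ₂ = asin(-0.478150) = -0.498547 rad = -28.565°.
Then Δλ = atan2(0.358606, -0.032105) = 1.660087 rad, from sin θ sin δ cos φ₁ over cos δ − sin φ₁ sin φ₂.
Hence λ₂ = -99.832° + 95.116° = -4.716°.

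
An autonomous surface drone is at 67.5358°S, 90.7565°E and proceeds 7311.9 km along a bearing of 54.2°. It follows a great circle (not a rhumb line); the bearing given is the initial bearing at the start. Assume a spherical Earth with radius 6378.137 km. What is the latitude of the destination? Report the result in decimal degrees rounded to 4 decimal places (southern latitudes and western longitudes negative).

The arc subtends δ = 7311.9/6378.137 = 1.146401 rad at the centre.
Converting: φ₁ = -1.178722 rad, θ = 0.945968 rad.
Applying the spherical law of cosines for sides, sin φ₂ = sin φ₁ cos δ + cos φ₁ sin δ cos θ = -0.176837, so φ₂ = -10.1856°.
Δλ = atan2( sin θ sin δ cos φ₁ , cos δ − sin φ₁ sin φ₂ ) = atan2(0.282419, 0.248352) = 0.849495 rad = 48.6725°.
Hence λ₂ = 90.7565° + 48.6725° = 139.4290°.

latitude -10.1856°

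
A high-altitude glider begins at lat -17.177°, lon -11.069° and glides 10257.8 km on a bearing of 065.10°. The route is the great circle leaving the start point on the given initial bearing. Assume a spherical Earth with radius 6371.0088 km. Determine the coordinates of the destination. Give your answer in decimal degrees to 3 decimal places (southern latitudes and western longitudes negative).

δ = 10257.8/6371.0088 = 1.610075 rad (92.2505°).
With φ₁ = -17.177° = -0.299795 rad and θ = 65.1° = 1.136209 rad:
Applying the spherical law of cosines for sides, sin φ₂ = sin φ₁ cos δ + cos φ₁ sin δ cos θ = 0.413543, so φ₂ = 24.428°.
For the longitude increment, Δλ = atan2( sin θ sin δ cos φ₁, cos δ − sin φ₁ sin φ₂ ) = atan2(0.865919, 0.082861) = 84.534°.
λ₂ = -11.069° + 84.534° = 73.465°.

latitude 24.428°, longitude 73.465°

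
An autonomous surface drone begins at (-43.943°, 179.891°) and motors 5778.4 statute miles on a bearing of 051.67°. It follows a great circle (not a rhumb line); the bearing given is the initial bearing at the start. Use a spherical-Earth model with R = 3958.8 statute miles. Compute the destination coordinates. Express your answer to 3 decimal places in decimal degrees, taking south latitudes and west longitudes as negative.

The arc subtends δ = 5778.4/3958.8 = 1.459634 rad at the centre.
Converting: φ₁ = -0.766950 rad, θ = 0.901812 rad.
Destination latitude: φ₂ = arcsin( sin φ₁ cos δ + cos φ₁ sin δ cos θ ) = arcsin(0.366818) = 21.520°.
Δλ = atan2( sin θ sin δ cos φ₁ , cos δ − sin φ₁ sin φ₂ ) = atan2(0.561343, 0.365484) = 0.993656 rad = 56.932°.
λ₂ = 179.891° + 56.932° = 236.823°, normalized to (−180°, 180°] → -123.177°.

latitude 21.520°, longitude -123.177°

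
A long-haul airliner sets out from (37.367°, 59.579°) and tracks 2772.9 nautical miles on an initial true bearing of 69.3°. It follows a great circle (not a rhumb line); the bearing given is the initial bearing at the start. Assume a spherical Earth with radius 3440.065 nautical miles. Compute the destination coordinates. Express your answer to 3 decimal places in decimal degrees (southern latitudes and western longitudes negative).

latitude 38.529°, longitude 119.214°

The arc subtends δ = 2772.9/3440.065 = 0.806060 rad at the centre.
Start latitude φ₁ = 0.652177 rad; initial bearing θ = 1.209513 rad.
Applying the spherical law of cosines for sides, sin φ₂ = sin φ₁ cos δ + cos φ₁ sin δ cos θ = 0.622906, so φ₂ = 38.529°.
Then Δλ = atan2(0.536453, 0.314293) = 1.040829 rad, from sin θ sin δ cos φ₁ over cos δ − sin φ₁ sin φ₂.
λ₂ = 59.579° + 59.635° = 119.214°.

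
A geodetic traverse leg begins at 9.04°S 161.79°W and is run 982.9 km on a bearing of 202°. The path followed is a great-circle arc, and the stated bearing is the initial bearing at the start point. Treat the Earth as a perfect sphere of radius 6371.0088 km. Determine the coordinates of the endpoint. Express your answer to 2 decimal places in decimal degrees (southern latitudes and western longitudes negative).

latitude -17.22°, longitude -165.24°

Central angle δ = d/R = 0.154277 rad.
Start latitude φ₁ = -0.157778 rad; initial bearing θ = 3.525565 rad.
sin φ₂ = sin φ₁ cos δ + cos φ₁ sin δ cos θ = (-0.157124)(0.988123) + (0.987579)(0.153666)(-0.927184) = -0.295964
φ₂ = asin(-0.295964) = -0.300465 rad = -17.22°.
Δλ = atan2( sin θ sin δ cos φ₁ , cos δ − sin φ₁ sin φ₂ ) = atan2(-0.056849, 0.941620) = -0.060301 rad = -3.45°.
λ₂ = -161.79° + -3.45° = -165.24°.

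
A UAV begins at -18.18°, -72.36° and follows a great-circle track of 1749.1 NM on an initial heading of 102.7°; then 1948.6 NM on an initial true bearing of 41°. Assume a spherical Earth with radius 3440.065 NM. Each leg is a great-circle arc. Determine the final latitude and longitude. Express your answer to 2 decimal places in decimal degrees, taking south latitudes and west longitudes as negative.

Apply the spherical direct solution leg by leg, carrying full precision between legs.
Leg 1: from (-18.18°, -72.36°), δ = 1749.1/3440.065 = 0.508450 rad, θ = 102.7° → φ = -21.98°, λ = -41.55°.
Leg 2: from (-21.98°, -41.55°), δ = 1948.6/3440.065 = 0.566443 rad, θ = 41° → φ = 3.43°, λ = -20.90°.

latitude 3.43°, longitude -20.90°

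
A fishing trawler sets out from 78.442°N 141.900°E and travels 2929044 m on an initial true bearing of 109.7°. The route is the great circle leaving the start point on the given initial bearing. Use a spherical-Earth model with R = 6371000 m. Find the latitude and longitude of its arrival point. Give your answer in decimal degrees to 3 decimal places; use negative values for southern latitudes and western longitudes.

Central angle δ = d/R = 0.459746 rad.
Converting: φ₁ = 1.369071 rad, θ = 1.914626 rad.
Applying the spherical law of cosines for sides, sin φ₂ = sin φ₁ cos δ + cos φ₁ sin δ cos θ = 0.848024, so φ₂ = 57.997°.
Then Δλ = atan2(0.083700, 0.065337) = 0.907993 rad, from sin θ sin δ cos φ₁ over cos δ − sin φ₁ sin φ₂.
λ₂ = 141.900° + 52.024° = 193.924°, normalized to (−180°, 180°] → -166.076°.

latitude 57.997°, longitude -166.076°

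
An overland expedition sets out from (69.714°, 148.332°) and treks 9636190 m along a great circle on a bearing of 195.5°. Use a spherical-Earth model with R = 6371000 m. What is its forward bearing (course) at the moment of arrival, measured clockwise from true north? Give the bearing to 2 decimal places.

final bearing 185.54°

Angular distance δ = d/R = 9636190 / 6371000 = 1.512508 rad.
Start latitude φ₁ = 1.216739 rad; initial bearing θ = 3.412119 rad.
Applying the spherical law of cosines for sides, sin φ₂ = sin φ₁ cos δ + cos φ₁ sin δ cos θ = -0.278888, so φ₂ = -16.194°.
For the longitude increment, Δλ = atan2( sin θ sin δ cos φ₁, cos δ − sin φ₁ sin φ₂ ) = atan2(-0.092496, 0.319844) = -16.129°.
λ₂ = 148.332° + -16.129° = 132.203°.
The forward bearing on arrival equals the back-azimuth from the destination plus 180°.
Back-azimuth from P₂ (-16.19°, 132.20°) to P₁ (69.71°, 148.33°), with Δλ' = λ₁ − λ₂ = 16.13°: atan2( sin Δλ' cos φ₁ , cos φ₂ sin φ₁ − sin φ₂ cos φ₁ cos Δλ' ) = 5.54°.
Final bearing = (5.54° + 180°) mod 360° = 185.54°.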